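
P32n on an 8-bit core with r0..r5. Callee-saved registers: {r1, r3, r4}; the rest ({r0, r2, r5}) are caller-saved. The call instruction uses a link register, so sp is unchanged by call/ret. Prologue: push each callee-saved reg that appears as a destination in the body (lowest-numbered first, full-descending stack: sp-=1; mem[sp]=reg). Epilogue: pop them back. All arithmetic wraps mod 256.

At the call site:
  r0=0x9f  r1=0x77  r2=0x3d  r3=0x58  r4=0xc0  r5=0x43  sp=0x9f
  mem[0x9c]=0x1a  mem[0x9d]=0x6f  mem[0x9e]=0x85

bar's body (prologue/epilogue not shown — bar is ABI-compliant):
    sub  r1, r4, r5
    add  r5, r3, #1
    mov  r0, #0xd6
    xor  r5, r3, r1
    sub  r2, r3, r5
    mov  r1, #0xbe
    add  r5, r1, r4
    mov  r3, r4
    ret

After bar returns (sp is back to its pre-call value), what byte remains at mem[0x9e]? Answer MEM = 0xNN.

MEM = 0x77

prologue: push r1 -> mem[0x9e]=0x77, sp=0x9e
prologue: push r3 -> mem[0x9d]=0x58, sp=0x9d
body[0] sub  r1, r4, r5 -> r1=0x7d
body[1] add  r5, r3, #1 -> r5=0x59
body[2] mov  r0, #0xd6 -> r0=0xd6
body[3] xor  r5, r3, r1 -> r5=0x25
body[4] sub  r2, r3, r5 -> r2=0x33
body[5] mov  r1, #0xbe -> r1=0xbe
body[6] add  r5, r1, r4 -> r5=0x7e
body[7] mov  r3, r4 -> r3=0xc0
epilogue: pop r3=0x58, sp=0x9e
epilogue: pop r1=0x77, sp=0x9f
prologue pushed ['r1', 'r3'] at ['0x9e', '0x9d']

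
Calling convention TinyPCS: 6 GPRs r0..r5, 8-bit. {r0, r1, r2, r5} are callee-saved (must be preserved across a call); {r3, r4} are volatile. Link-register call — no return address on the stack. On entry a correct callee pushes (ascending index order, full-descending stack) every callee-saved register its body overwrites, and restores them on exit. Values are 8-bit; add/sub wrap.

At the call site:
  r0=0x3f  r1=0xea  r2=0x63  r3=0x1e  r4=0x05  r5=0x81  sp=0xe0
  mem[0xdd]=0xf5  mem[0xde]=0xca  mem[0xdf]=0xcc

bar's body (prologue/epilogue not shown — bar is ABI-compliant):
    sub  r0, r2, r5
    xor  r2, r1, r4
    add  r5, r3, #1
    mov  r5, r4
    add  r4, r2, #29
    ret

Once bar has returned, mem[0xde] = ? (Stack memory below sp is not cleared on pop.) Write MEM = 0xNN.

MEM = 0x63

prologue: push r0 → mem[0xdf]=0x3f, sp=0xdf
prologue: push r2 → mem[0xde]=0x63, sp=0xde
prologue: push r5 → mem[0xdd]=0x81, sp=0xdd
body[0] sub  r0, r2, r5 → r0=0xe2
body[1] xor  r2, r1, r4 → r2=0xef
body[2] add  r5, r3, #1 → r5=0x1f
body[3] mov  r5, r4 → r5=0x05
body[4] add  r4, r2, #29 → r4=0x0c
epilogue: pop r5=0x81, sp=0xde
epilogue: pop r2=0x63, sp=0xdf
epilogue: pop r0=0x3f, sp=0xe0
prologue pushed ['r0', 'r2', 'r5'] at ['0xdf', '0xde', '0xdd']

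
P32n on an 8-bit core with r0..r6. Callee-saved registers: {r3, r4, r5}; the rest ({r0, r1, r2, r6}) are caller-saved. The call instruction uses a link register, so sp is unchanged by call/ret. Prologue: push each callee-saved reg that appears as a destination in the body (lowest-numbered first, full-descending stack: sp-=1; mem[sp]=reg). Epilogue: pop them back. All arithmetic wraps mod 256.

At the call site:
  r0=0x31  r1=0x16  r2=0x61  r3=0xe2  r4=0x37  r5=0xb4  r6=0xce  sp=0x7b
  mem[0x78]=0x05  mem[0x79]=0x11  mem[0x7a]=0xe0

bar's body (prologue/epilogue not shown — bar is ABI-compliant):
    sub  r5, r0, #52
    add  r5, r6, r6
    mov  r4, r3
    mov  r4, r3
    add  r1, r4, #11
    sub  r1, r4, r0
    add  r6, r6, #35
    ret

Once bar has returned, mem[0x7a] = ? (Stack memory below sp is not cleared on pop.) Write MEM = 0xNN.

MEM = 0x37

prologue: push r4 → mem[0x7a]=0x37, sp=0x7a
prologue: push r5 → mem[0x79]=0xb4, sp=0x79
body[0] sub  r5, r0, #52 → r5=0xfd
body[1] add  r5, r6, r6 → r5=0x9c
body[2] mov  r4, r3 → r4=0xe2
body[3] mov  r4, r3 → r4=0xe2
body[4] add  r1, r4, #11 → r1=0xed
body[5] sub  r1, r4, r0 → r1=0xb1
body[6] add  r6, r6, #35 → r6=0xf1
epilogue: pop r5=0xb4, sp=0x7a
epilogue: pop r4=0x37, sp=0x7b
prologue pushed ['r4', 'r5'] at ['0x7a', '0x79']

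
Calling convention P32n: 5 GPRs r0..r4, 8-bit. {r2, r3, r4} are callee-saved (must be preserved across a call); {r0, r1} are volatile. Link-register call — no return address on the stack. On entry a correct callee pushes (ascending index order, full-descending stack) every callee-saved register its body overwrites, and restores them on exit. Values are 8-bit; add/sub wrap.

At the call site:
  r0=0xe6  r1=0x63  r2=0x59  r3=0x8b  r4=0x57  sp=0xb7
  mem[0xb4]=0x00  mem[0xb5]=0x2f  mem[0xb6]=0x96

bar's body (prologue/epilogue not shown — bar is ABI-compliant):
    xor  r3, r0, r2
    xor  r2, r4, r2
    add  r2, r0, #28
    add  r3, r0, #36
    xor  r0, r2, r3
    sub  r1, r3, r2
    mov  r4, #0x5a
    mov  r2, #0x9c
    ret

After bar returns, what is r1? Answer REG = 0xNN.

REG = 0x08

prologue: push r2 → mem[0xb6]=0x59, sp=0xb6
prologue: push r3 → mem[0xb5]=0x8b, sp=0xb5
prologue: push r4 → mem[0xb4]=0x57, sp=0xb4
body[0] xor  r3, r0, r2 → r3=0xbf
body[1] xor  r2, r4, r2 → r2=0x0e
body[2] add  r2, r0, #28 → r2=0x02
body[3] add  r3, r0, #36 → r3=0x0a
body[4] xor  r0, r2, r3 → r0=0x08
body[5] sub  r1, r3, r2 → r1=0x08
body[6] mov  r4, #0x5a → r4=0x5a
body[7] mov  r2, #0x9c → r2=0x9c
epilogue: pop r4=0x57, sp=0xb5
epilogue: pop r3=0x8b, sp=0xb6
epilogue: pop r2=0x59, sp=0xb7
r1 is caller-saved → body value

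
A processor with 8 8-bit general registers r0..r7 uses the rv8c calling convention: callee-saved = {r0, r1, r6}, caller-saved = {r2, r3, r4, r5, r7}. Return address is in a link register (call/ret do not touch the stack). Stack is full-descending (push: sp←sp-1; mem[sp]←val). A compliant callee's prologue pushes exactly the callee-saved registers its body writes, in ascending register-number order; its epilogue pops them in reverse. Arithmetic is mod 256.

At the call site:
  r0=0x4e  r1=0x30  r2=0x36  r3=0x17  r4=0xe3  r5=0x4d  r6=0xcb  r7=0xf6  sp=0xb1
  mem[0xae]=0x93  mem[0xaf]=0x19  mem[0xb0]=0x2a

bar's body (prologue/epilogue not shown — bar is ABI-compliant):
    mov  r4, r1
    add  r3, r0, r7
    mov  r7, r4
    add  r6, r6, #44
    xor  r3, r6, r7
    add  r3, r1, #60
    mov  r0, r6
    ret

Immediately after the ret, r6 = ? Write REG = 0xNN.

prologue: push r0 → mem[0xb0]=0x4e, sp=0xb0
prologue: push r6 → mem[0xaf]=0xcb, sp=0xaf
body[0] mov  r4, r1 → r4=0x30
body[1] add  r3, r0, r7 → r3=0x44
body[2] mov  r7, r4 → r7=0x30
body[3] add  r6, r6, #44 → r6=0xf7
body[4] xor  r3, r6, r7 → r3=0xc7
body[5] add  r3, r1, #60 → r3=0x6c
body[6] mov  r0, r6 → r0=0xf7
epilogue: pop r6=0xcb, sp=0xb0
epilogue: pop r0=0x4e, sp=0xb1
r6 is callee-saved → restored

REG = 0xcb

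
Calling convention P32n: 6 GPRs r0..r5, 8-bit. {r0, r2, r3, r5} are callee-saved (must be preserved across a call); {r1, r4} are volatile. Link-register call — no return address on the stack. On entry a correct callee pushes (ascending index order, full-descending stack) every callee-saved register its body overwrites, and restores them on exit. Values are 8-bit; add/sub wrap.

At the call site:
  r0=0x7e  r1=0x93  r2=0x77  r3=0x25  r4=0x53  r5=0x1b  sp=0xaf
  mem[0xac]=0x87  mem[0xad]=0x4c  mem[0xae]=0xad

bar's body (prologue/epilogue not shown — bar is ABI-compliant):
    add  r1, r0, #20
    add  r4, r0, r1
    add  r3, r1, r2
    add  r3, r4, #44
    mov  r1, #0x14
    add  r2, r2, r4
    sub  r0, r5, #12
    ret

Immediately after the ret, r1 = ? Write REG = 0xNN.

prologue: push r0 → mem[0xae]=0x7e, sp=0xae
prologue: push r2 → mem[0xad]=0x77, sp=0xad
prologue: push r3 → mem[0xac]=0x25, sp=0xac
body[0] add  r1, r0, #20 → r1=0x92
body[1] add  r4, r0, r1 → r4=0x10
body[2] add  r3, r1, r2 → r3=0x09
body[3] add  r3, r4, #44 → r3=0x3c
body[4] mov  r1, #0x14 → r1=0x14
body[5] add  r2, r2, r4 → r2=0x87
body[6] sub  r0, r5, #12 → r0=0x0f
epilogue: pop r3=0x25, sp=0xad
epilogue: pop r2=0x77, sp=0xae
epilogue: pop r0=0x7e, sp=0xaf
r1 is caller-saved → body value

REG = 0x14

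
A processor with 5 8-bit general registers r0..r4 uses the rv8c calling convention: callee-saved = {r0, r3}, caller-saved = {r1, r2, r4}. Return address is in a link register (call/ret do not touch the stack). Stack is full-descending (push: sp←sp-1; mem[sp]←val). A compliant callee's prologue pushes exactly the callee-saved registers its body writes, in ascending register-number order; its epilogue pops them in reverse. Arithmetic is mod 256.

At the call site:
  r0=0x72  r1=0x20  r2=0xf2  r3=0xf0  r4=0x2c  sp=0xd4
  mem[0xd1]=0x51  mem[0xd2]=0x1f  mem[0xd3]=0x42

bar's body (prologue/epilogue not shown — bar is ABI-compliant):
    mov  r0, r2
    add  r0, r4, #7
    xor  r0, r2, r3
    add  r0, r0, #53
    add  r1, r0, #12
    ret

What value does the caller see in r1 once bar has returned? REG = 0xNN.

REG = 0x43

prologue: push r0 -> mem[0xd3]=0x72, sp=0xd3
body[0] mov  r0, r2 -> r0=0xf2
body[1] add  r0, r4, #7 -> r0=0x33
body[2] xor  r0, r2, r3 -> r0=0x02
body[3] add  r0, r0, #53 -> r0=0x37
body[4] add  r1, r0, #12 -> r1=0x43
epilogue: pop r0=0x72, sp=0xd4
r1 is caller-saved -> body value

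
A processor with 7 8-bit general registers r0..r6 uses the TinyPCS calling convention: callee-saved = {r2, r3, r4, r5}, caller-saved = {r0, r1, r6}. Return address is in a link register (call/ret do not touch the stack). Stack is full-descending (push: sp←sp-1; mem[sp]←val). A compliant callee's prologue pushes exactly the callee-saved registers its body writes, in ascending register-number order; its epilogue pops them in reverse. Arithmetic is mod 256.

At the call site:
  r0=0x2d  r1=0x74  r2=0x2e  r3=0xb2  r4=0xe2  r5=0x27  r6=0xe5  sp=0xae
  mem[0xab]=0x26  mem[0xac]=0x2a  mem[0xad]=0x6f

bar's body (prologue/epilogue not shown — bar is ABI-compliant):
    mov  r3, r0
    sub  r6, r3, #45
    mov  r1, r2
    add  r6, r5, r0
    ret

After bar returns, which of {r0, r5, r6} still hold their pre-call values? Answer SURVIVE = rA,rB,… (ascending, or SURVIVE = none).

prologue: push r3 -> mem[0xad]=0xb2, sp=0xad
body[0] mov  r3, r0 -> r3=0x2d
body[1] sub  r6, r3, #45 -> r6=0x00
body[2] mov  r1, r2 -> r1=0x2e
body[3] add  r6, r5, r0 -> r6=0x54
epilogue: pop r3=0xb2, sp=0xae
r0: caller-saved, written=False
r5: callee-saved, written=False
r6: caller-saved, written=True

SURVIVE = r0,r5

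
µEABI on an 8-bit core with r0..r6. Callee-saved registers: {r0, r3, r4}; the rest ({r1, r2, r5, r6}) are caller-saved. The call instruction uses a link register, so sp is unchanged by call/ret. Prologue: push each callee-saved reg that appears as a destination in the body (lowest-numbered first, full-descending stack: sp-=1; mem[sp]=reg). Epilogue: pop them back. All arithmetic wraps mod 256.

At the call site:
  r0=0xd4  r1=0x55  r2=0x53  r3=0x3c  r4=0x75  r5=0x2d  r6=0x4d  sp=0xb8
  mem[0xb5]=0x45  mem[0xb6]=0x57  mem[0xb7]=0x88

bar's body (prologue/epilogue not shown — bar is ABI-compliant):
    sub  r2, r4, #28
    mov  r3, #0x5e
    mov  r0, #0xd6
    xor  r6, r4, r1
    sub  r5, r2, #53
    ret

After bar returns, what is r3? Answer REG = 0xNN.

prologue: push r0 -> mem[0xb7]=0xd4, sp=0xb7
prologue: push r3 -> mem[0xb6]=0x3c, sp=0xb6
body[0] sub  r2, r4, #28 -> r2=0x59
body[1] mov  r3, #0x5e -> r3=0x5e
body[2] mov  r0, #0xd6 -> r0=0xd6
body[3] xor  r6, r4, r1 -> r6=0x20
body[4] sub  r5, r2, #53 -> r5=0x24
epilogue: pop r3=0x3c, sp=0xb7
epilogue: pop r0=0xd4, sp=0xb8
r3 is callee-saved -> restored

REG = 0x3c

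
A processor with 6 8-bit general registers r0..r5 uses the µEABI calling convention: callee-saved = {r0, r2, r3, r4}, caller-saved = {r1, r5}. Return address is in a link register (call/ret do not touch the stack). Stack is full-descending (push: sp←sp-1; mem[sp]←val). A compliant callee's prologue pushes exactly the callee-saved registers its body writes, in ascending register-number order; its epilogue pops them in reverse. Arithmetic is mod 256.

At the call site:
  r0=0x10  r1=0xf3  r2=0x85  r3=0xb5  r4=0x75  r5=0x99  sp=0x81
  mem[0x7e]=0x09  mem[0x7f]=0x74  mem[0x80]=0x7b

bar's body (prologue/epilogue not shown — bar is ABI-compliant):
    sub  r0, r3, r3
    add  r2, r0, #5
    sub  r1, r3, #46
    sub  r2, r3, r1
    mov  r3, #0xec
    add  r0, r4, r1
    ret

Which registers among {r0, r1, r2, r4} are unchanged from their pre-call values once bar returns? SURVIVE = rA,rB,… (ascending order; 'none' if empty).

SURVIVE = r0,r2,r4

prologue: push r0 → mem[0x80]=0x10, sp=0x80
prologue: push r2 → mem[0x7f]=0x85, sp=0x7f
prologue: push r3 → mem[0x7e]=0xb5, sp=0x7e
body[0] sub  r0, r3, r3 → r0=0x00
body[1] add  r2, r0, #5 → r2=0x05
body[2] sub  r1, r3, #46 → r1=0x87
body[3] sub  r2, r3, r1 → r2=0x2e
body[4] mov  r3, #0xec → r3=0xec
body[5] add  r0, r4, r1 → r0=0xfc
epilogue: pop r3=0xb5, sp=0x7f
epilogue: pop r2=0x85, sp=0x80
epilogue: pop r0=0x10, sp=0x81
r0: callee-saved, written=True
r1: caller-saved, written=True
r2: callee-saved, written=True
r4: callee-saved, written=False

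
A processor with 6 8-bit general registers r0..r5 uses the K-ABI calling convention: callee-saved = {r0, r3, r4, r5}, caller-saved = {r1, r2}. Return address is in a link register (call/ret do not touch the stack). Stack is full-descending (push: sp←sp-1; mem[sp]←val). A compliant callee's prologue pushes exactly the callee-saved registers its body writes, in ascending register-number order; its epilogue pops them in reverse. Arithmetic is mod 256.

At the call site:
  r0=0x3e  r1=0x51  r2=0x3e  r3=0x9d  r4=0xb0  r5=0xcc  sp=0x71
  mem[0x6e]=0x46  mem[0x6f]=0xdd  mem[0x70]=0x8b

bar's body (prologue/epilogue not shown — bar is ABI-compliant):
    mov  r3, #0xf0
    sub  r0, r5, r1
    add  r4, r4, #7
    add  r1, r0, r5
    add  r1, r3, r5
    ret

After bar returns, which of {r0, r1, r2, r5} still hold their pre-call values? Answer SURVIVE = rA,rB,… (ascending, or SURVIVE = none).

prologue: push r0 → mem[0x70]=0x3e, sp=0x70
prologue: push r3 → mem[0x6f]=0x9d, sp=0x6f
prologue: push r4 → mem[0x6e]=0xb0, sp=0x6e
body[0] mov  r3, #0xf0 → r3=0xf0
body[1] sub  r0, r5, r1 → r0=0x7b
body[2] add  r4, r4, #7 → r4=0xb7
body[3] add  r1, r0, r5 → r1=0x47
body[4] add  r1, r3, r5 → r1=0xbc
epilogue: pop r4=0xb0, sp=0x6f
epilogue: pop r3=0x9d, sp=0x70
epilogue: pop r0=0x3e, sp=0x71
r0: callee-saved, written=True
r1: caller-saved, written=True
r2: caller-saved, written=False
r5: callee-saved, written=False

SURVIVE = r0,r2,r5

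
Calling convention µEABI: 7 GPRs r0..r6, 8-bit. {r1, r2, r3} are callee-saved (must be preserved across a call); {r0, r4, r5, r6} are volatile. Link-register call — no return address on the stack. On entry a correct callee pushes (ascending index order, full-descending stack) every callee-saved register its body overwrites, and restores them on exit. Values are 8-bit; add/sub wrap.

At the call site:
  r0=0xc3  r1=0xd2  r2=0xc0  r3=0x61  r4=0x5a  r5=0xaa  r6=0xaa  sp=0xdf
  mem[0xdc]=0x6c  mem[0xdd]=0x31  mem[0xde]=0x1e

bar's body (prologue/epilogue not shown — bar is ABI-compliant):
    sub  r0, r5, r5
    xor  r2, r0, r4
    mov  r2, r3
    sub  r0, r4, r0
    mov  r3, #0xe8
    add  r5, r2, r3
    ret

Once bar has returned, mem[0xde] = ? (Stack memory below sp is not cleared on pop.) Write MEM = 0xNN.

MEM = 0xc0

prologue: push r2 → mem[0xde]=0xc0, sp=0xde
prologue: push r3 → mem[0xdd]=0x61, sp=0xdd
body[0] sub  r0, r5, r5 → r0=0x00
body[1] xor  r2, r0, r4 → r2=0x5a
body[2] mov  r2, r3 → r2=0x61
body[3] sub  r0, r4, r0 → r0=0x5a
body[4] mov  r3, #0xe8 → r3=0xe8
body[5] add  r5, r2, r3 → r5=0x49
epilogue: pop r3=0x61, sp=0xde
epilogue: pop r2=0xc0, sp=0xdf
prologue pushed ['r2', 'r3'] at ['0xde', '0xdd']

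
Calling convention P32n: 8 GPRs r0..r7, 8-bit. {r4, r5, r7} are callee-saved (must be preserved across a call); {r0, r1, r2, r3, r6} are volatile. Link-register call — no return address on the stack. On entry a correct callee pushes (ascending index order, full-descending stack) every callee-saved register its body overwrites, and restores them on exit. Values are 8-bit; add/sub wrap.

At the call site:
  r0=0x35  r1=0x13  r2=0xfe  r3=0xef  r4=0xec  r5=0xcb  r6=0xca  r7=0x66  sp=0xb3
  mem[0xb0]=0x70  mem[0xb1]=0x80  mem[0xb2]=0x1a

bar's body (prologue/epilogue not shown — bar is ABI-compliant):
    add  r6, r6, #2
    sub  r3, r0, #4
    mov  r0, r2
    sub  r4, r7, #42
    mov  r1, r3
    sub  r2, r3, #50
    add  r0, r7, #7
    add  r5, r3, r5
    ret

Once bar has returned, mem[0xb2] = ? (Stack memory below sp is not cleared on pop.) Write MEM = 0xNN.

MEM = 0xec

prologue: push r4 → mem[0xb2]=0xec, sp=0xb2
prologue: push r5 → mem[0xb1]=0xcb, sp=0xb1
body[0] add  r6, r6, #2 → r6=0xcc
body[1] sub  r3, r0, #4 → r3=0x31
body[2] mov  r0, r2 → r0=0xfe
body[3] sub  r4, r7, #42 → r4=0x3c
body[4] mov  r1, r3 → r1=0x31
body[5] sub  r2, r3, #50 → r2=0xff
body[6] add  r0, r7, #7 → r0=0x6d
body[7] add  r5, r3, r5 → r5=0xfc
epilogue: pop r5=0xcb, sp=0xb2
epilogue: pop r4=0xec, sp=0xb3
prologue pushed ['r4', 'r5'] at ['0xb2', '0xb1']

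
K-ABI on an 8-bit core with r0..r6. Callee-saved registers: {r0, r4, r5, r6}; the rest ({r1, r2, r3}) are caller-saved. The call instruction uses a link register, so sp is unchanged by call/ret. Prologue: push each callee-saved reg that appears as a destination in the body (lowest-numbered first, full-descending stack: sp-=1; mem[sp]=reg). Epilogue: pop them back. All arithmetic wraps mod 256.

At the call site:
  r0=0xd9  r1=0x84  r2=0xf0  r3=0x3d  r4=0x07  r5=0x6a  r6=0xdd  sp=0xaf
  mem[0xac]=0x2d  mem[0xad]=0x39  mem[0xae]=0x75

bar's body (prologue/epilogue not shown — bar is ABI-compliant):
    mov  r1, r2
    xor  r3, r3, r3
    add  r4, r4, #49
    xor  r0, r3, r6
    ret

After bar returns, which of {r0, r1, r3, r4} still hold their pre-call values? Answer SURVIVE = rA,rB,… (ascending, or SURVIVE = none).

prologue: push r0 → mem[0xae]=0xd9, sp=0xae
prologue: push r4 → mem[0xad]=0x07, sp=0xad
body[0] mov  r1, r2 → r1=0xf0
body[1] xor  r3, r3, r3 → r3=0x00
body[2] add  r4, r4, #49 → r4=0x38
body[3] xor  r0, r3, r6 → r0=0xdd
epilogue: pop r4=0x07, sp=0xae
epilogue: pop r0=0xd9, sp=0xaf
r0: callee-saved, written=True
r1: caller-saved, written=True
r3: caller-saved, written=True
r4: callee-saved, written=True

SURVIVE = r0,r4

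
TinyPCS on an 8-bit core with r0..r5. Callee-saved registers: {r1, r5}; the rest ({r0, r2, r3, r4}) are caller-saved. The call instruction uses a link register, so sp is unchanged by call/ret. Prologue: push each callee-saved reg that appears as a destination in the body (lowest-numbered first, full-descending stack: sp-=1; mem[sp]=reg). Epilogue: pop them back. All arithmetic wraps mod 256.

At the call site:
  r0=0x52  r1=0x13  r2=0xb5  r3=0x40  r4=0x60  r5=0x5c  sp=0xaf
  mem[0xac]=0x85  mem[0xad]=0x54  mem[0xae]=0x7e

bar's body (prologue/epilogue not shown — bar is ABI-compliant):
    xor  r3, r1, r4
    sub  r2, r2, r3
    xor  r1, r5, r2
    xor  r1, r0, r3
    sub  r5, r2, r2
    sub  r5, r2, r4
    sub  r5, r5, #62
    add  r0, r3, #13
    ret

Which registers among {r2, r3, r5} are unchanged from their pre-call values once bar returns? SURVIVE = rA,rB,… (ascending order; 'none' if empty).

prologue: push r1 → mem[0xae]=0x13, sp=0xae
prologue: push r5 → mem[0xad]=0x5c, sp=0xad
body[0] xor  r3, r1, r4 → r3=0x73
body[1] sub  r2, r2, r3 → r2=0x42
body[2] xor  r1, r5, r2 → r1=0x1e
body[3] xor  r1, r0, r3 → r1=0x21
body[4] sub  r5, r2, r2 → r5=0x00
body[5] sub  r5, r2, r4 → r5=0xe2
body[6] sub  r5, r5, #62 → r5=0xa4
body[7] add  r0, r3, #13 → r0=0x80
epilogue: pop r5=0x5c, sp=0xae
epilogue: pop r1=0x13, sp=0xaf
r2: caller-saved, written=True
r3: caller-saved, written=True
r5: callee-saved, written=True

SURVIVE = r5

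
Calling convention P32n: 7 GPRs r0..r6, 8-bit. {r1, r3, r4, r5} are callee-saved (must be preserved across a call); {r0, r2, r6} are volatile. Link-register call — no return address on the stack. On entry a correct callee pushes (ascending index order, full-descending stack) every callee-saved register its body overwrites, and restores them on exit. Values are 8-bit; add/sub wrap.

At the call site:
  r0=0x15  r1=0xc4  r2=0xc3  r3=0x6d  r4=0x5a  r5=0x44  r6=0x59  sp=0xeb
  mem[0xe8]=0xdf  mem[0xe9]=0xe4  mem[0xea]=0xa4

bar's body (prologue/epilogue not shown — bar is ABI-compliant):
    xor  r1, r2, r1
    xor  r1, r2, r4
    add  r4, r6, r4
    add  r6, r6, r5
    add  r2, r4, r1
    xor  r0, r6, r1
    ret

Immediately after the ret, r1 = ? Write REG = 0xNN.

REG = 0xc4

prologue: push r1 -> mem[0xea]=0xc4, sp=0xea
prologue: push r4 -> mem[0xe9]=0x5a, sp=0xe9
body[0] xor  r1, r2, r1 -> r1=0x07
body[1] xor  r1, r2, r4 -> r1=0x99
body[2] add  r4, r6, r4 -> r4=0xb3
body[3] add  r6, r6, r5 -> r6=0x9d
body[4] add  r2, r4, r1 -> r2=0x4c
body[5] xor  r0, r6, r1 -> r0=0x04
epilogue: pop r4=0x5a, sp=0xea
epilogue: pop r1=0xc4, sp=0xeb
r1 is callee-saved -> restored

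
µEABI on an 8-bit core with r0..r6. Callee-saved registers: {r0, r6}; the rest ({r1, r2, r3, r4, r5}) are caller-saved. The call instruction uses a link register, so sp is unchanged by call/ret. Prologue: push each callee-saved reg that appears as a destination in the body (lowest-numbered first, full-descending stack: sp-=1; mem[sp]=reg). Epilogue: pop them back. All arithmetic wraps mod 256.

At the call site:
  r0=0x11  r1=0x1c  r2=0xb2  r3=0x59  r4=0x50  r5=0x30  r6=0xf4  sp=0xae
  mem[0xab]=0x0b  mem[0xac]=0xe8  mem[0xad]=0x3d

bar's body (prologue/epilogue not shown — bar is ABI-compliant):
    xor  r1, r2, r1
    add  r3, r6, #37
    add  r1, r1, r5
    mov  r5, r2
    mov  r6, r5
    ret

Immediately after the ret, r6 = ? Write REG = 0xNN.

REG = 0xf4

prologue: push r6 -> mem[0xad]=0xf4, sp=0xad
body[0] xor  r1, r2, r1 -> r1=0xae
body[1] add  r3, r6, #37 -> r3=0x19
body[2] add  r1, r1, r5 -> r1=0xde
body[3] mov  r5, r2 -> r5=0xb2
body[4] mov  r6, r5 -> r6=0xb2
epilogue: pop r6=0xf4, sp=0xae
r6 is callee-saved -> restored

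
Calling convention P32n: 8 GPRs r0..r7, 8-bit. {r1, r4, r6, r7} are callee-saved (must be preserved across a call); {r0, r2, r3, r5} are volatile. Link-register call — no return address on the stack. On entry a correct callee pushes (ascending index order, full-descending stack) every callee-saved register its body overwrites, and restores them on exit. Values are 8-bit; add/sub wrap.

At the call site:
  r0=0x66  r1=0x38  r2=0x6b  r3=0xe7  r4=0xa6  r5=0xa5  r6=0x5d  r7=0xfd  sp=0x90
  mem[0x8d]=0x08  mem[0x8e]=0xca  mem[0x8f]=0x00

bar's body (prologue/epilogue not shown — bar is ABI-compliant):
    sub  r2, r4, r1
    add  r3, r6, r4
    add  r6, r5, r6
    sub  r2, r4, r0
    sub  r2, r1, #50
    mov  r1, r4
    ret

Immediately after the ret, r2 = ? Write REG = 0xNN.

REG = 0x06

prologue: push r1 → mem[0x8f]=0x38, sp=0x8f
prologue: push r6 → mem[0x8e]=0x5d, sp=0x8e
body[0] sub  r2, r4, r1 → r2=0x6e
body[1] add  r3, r6, r4 → r3=0x03
body[2] add  r6, r5, r6 → r6=0x02
body[3] sub  r2, r4, r0 → r2=0x40
body[4] sub  r2, r1, #50 → r2=0x06
body[5] mov  r1, r4 → r1=0xa6
epilogue: pop r6=0x5d, sp=0x8f
epilogue: pop r1=0x38, sp=0x90
r2 is caller-saved → body value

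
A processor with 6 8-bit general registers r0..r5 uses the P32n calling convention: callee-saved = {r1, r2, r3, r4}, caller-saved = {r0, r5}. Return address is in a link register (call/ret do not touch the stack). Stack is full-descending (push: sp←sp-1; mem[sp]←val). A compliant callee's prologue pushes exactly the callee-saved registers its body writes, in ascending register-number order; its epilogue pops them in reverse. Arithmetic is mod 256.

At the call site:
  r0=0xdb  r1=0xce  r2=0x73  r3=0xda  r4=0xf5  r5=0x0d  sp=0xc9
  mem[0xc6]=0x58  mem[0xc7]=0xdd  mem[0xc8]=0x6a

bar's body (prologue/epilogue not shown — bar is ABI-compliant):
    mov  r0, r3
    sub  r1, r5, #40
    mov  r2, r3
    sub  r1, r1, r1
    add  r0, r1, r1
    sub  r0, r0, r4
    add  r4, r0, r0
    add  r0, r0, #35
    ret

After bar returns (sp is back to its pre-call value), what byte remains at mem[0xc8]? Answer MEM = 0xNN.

MEM = 0xce

prologue: push r1 → mem[0xc8]=0xce, sp=0xc8
prologue: push r2 → mem[0xc7]=0x73, sp=0xc7
prologue: push r4 → mem[0xc6]=0xf5, sp=0xc6
body[0] mov  r0, r3 → r0=0xda
body[1] sub  r1, r5, #40 → r1=0xe5
body[2] mov  r2, r3 → r2=0xda
body[3] sub  r1, r1, r1 → r1=0x00
body[4] add  r0, r1, r1 → r0=0x00
body[5] sub  r0, r0, r4 → r0=0x0b
body[6] add  r4, r0, r0 → r4=0x16
body[7] add  r0, r0, #35 → r0=0x2e
epilogue: pop r4=0xf5, sp=0xc7
epilogue: pop r2=0x73, sp=0xc8
epilogue: pop r1=0xce, sp=0xc9
prologue pushed ['r1', 'r2', 'r4'] at ['0xc8', '0xc7', '0xc6']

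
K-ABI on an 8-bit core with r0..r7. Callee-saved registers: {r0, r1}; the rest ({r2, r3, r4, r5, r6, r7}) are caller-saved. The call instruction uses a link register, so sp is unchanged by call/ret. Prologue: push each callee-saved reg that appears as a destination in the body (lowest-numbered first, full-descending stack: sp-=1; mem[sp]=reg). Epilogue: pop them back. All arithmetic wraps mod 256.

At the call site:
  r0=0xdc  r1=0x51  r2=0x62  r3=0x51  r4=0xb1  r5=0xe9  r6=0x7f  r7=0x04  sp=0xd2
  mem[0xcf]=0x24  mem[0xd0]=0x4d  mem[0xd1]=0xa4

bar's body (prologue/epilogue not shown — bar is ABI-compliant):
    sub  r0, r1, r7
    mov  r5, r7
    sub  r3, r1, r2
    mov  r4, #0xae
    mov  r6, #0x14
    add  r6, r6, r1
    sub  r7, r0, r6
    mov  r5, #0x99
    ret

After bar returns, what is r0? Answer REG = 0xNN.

REG = 0xdc

prologue: push r0 -> mem[0xd1]=0xdc, sp=0xd1
body[0] sub  r0, r1, r7 -> r0=0x4d
body[1] mov  r5, r7 -> r5=0x04
body[2] sub  r3, r1, r2 -> r3=0xef
body[3] mov  r4, #0xae -> r4=0xae
body[4] mov  r6, #0x14 -> r6=0x14
body[5] add  r6, r6, r1 -> r6=0x65
body[6] sub  r7, r0, r6 -> r7=0xe8
body[7] mov  r5, #0x99 -> r5=0x99
epilogue: pop r0=0xdc, sp=0xd2
r0 is callee-saved -> restored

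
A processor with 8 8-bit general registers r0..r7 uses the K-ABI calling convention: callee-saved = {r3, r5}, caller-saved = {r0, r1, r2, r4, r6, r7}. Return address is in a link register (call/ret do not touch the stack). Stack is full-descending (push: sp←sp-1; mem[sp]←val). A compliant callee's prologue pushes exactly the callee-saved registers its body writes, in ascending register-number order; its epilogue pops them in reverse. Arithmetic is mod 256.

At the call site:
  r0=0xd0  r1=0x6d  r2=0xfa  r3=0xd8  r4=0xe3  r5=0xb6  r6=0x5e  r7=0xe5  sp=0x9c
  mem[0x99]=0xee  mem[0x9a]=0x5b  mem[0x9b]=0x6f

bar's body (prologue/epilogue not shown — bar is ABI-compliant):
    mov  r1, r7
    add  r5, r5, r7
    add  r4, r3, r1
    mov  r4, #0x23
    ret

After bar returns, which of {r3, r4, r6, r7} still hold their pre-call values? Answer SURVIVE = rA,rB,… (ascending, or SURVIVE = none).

prologue: push r5 → mem[0x9b]=0xb6, sp=0x9b
body[0] mov  r1, r7 → r1=0xe5
body[1] add  r5, r5, r7 → r5=0x9b
body[2] add  r4, r3, r1 → r4=0xbd
body[3] mov  r4, #0x23 → r4=0x23
epilogue: pop r5=0xb6, sp=0x9c
r3: callee-saved, written=False
r4: caller-saved, written=True
r6: caller-saved, written=False
r7: caller-saved, written=False

SURVIVE = r3,r6,r7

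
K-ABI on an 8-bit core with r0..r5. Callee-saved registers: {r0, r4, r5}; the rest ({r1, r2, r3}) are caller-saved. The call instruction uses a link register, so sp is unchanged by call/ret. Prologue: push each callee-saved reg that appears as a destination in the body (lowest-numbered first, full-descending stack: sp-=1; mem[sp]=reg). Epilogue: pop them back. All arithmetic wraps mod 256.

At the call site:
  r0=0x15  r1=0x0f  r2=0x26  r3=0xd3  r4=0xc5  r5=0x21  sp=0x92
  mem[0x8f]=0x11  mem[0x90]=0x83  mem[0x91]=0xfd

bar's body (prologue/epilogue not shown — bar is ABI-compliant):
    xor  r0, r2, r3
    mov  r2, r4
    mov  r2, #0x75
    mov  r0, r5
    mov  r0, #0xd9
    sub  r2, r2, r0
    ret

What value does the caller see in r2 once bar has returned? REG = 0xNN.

REG = 0x9c

prologue: push r0 -> mem[0x91]=0x15, sp=0x91
body[0] xor  r0, r2, r3 -> r0=0xf5
body[1] mov  r2, r4 -> r2=0xc5
body[2] mov  r2, #0x75 -> r2=0x75
body[3] mov  r0, r5 -> r0=0x21
body[4] mov  r0, #0xd9 -> r0=0xd9
body[5] sub  r2, r2, r0 -> r2=0x9c
epilogue: pop r0=0x15, sp=0x92
r2 is caller-saved -> body value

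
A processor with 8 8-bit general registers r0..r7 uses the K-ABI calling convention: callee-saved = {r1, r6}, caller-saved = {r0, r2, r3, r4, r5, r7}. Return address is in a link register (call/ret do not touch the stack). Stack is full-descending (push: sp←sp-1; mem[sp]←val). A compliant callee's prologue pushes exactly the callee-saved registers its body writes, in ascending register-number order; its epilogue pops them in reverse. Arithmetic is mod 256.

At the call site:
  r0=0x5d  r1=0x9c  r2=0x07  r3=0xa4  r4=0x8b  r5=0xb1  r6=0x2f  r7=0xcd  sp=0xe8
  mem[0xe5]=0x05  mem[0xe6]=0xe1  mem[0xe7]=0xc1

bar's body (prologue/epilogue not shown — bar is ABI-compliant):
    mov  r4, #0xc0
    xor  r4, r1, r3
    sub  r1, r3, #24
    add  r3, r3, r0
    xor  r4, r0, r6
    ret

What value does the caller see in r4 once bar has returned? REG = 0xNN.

prologue: push r1 → mem[0xe7]=0x9c, sp=0xe7
body[0] mov  r4, #0xc0 → r4=0xc0
body[1] xor  r4, r1, r3 → r4=0x38
body[2] sub  r1, r3, #24 → r1=0x8c
body[3] add  r3, r3, r0 → r3=0x01
body[4] xor  r4, r0, r6 → r4=0x72
epilogue: pop r1=0x9c, sp=0xe8
r4 is caller-saved → body value

REG = 0x72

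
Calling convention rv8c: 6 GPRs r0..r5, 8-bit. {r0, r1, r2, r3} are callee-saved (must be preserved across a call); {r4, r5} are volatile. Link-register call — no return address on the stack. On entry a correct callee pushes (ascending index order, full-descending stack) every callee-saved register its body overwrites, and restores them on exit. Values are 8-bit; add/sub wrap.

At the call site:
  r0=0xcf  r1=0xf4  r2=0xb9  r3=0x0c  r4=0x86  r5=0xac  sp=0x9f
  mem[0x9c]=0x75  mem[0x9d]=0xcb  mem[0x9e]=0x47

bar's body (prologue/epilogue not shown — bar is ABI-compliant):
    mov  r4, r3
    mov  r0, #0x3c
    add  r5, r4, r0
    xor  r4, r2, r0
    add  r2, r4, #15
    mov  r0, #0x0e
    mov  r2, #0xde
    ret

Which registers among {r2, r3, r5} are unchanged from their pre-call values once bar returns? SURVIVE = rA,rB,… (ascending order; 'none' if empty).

SURVIVE = r2,r3

prologue: push r0 → mem[0x9e]=0xcf, sp=0x9e
prologue: push r2 → mem[0x9d]=0xb9, sp=0x9d
body[0] mov  r4, r3 → r4=0x0c
body[1] mov  r0, #0x3c → r0=0x3c
body[2] add  r5, r4, r0 → r5=0x48
body[3] xor  r4, r2, r0 → r4=0x85
body[4] add  r2, r4, #15 → r2=0x94
body[5] mov  r0, #0x0e → r0=0x0e
body[6] mov  r2, #0xde → r2=0xde
epilogue: pop r2=0xb9, sp=0x9e
epilogue: pop r0=0xcf, sp=0x9f
r2: callee-saved, written=True
r3: callee-saved, written=False
r5: caller-saved, written=True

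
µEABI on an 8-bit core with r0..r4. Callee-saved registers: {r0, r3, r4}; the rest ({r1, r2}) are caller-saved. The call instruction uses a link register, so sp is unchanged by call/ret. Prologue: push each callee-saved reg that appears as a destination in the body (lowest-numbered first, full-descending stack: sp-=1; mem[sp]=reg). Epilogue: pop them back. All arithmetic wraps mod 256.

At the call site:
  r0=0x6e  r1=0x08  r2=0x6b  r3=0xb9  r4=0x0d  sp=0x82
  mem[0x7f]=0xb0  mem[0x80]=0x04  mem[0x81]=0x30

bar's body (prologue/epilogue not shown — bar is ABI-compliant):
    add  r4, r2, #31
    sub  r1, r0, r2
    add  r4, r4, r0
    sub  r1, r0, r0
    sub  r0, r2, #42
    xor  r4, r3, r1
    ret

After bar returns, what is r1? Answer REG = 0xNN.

REG = 0x00

prologue: push r0 → mem[0x81]=0x6e, sp=0x81
prologue: push r4 → mem[0x80]=0x0d, sp=0x80
body[0] add  r4, r2, #31 → r4=0x8a
body[1] sub  r1, r0, r2 → r1=0x03
body[2] add  r4, r4, r0 → r4=0xf8
body[3] sub  r1, r0, r0 → r1=0x00
body[4] sub  r0, r2, #42 → r0=0x41
body[5] xor  r4, r3, r1 → r4=0xb9
epilogue: pop r4=0x0d, sp=0x81
epilogue: pop r0=0x6e, sp=0x82
r1 is caller-saved → body value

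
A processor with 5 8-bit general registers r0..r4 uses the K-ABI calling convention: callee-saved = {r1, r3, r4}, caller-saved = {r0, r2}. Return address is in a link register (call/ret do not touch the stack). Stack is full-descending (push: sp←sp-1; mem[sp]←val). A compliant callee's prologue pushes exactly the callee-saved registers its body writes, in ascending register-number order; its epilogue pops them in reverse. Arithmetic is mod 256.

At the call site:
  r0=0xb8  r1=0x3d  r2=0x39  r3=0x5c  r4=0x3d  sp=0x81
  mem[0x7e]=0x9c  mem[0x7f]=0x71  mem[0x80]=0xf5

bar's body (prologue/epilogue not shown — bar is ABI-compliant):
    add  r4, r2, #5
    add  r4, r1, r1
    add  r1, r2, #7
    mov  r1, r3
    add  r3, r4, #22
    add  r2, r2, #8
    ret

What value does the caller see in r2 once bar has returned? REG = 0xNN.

prologue: push r1 → mem[0x80]=0x3d, sp=0x80
prologue: push r3 → mem[0x7f]=0x5c, sp=0x7f
prologue: push r4 → mem[0x7e]=0x3d, sp=0x7e
body[0] add  r4, r2, #5 → r4=0x3e
body[1] add  r4, r1, r1 → r4=0x7a
body[2] add  r1, r2, #7 → r1=0x40
body[3] mov  r1, r3 → r1=0x5c
body[4] add  r3, r4, #22 → r3=0x90
body[5] add  r2, r2, #8 → r2=0x41
epilogue: pop r4=0x3d, sp=0x7f
epilogue: pop r3=0x5c, sp=0x80
epilogue: pop r1=0x3d, sp=0x81
r2 is caller-saved → body value

REG = 0x41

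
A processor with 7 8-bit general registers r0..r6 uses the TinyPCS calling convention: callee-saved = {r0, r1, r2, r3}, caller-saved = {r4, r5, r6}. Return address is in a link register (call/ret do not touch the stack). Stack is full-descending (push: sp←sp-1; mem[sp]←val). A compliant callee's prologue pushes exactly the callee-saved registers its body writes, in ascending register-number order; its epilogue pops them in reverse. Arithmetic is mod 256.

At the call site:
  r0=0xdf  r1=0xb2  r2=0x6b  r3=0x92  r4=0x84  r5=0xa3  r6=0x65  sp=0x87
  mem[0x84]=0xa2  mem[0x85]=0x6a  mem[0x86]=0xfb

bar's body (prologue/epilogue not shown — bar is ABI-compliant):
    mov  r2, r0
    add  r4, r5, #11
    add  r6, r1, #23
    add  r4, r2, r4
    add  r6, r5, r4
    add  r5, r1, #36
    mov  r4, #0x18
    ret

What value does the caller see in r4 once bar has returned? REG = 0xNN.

REG = 0x18

prologue: push r2 → mem[0x86]=0x6b, sp=0x86
body[0] mov  r2, r0 → r2=0xdf
body[1] add  r4, r5, #11 → r4=0xae
body[2] add  r6, r1, #23 → r6=0xc9
body[3] add  r4, r2, r4 → r4=0x8d
body[4] add  r6, r5, r4 → r6=0x30
body[5] add  r5, r1, #36 → r5=0xd6
body[6] mov  r4, #0x18 → r4=0x18
epilogue: pop r2=0x6b, sp=0x87
r4 is caller-saved → body value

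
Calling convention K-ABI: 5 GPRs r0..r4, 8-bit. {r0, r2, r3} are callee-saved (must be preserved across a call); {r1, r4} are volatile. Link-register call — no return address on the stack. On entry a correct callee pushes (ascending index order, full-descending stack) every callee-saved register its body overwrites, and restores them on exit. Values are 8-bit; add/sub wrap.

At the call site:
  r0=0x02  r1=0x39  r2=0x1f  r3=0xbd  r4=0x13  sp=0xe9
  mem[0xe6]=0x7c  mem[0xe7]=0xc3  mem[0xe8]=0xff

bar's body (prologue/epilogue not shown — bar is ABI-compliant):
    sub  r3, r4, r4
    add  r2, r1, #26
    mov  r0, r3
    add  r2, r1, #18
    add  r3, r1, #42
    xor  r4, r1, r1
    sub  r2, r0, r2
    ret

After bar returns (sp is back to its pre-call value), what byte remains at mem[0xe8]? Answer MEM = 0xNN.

MEM = 0x02

prologue: push r0 → mem[0xe8]=0x02, sp=0xe8
prologue: push r2 → mem[0xe7]=0x1f, sp=0xe7
prologue: push r3 → mem[0xe6]=0xbd, sp=0xe6
body[0] sub  r3, r4, r4 → r3=0x00
body[1] add  r2, r1, #26 → r2=0x53
body[2] mov  r0, r3 → r0=0x00
body[3] add  r2, r1, #18 → r2=0x4b
body[4] add  r3, r1, #42 → r3=0x63
body[5] xor  r4, r1, r1 → r4=0x00
body[6] sub  r2, r0, r2 → r2=0xb5
epilogue: pop r3=0xbd, sp=0xe7
epilogue: pop r2=0x1f, sp=0xe8
epilogue: pop r0=0x02, sp=0xe9
prologue pushed ['r0', 'r2', 'r3'] at ['0xe8', '0xe7', '0xe6']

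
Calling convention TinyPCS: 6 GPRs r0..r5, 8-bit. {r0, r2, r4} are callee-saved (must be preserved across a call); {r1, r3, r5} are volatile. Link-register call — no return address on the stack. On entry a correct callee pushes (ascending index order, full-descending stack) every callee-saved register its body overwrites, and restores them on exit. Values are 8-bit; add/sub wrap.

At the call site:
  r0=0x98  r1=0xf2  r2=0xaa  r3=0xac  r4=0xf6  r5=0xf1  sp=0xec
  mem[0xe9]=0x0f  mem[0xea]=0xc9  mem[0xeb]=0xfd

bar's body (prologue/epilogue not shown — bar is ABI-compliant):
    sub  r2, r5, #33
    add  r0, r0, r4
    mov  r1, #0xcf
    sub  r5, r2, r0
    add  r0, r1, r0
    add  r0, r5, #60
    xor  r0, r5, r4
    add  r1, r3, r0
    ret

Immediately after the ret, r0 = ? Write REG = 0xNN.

REG = 0x98

prologue: push r0 → mem[0xeb]=0x98, sp=0xeb
prologue: push r2 → mem[0xea]=0xaa, sp=0xea
body[0] sub  r2, r5, #33 → r2=0xd0
body[1] add  r0, r0, r4 → r0=0x8e
body[2] mov  r1, #0xcf → r1=0xcf
body[3] sub  r5, r2, r0 → r5=0x42
body[4] add  r0, r1, r0 → r0=0x5d
body[5] add  r0, r5, #60 → r0=0x7e
body[6] xor  r0, r5, r4 → r0=0xb4
body[7] add  r1, r3, r0 → r1=0x60
epilogue: pop r2=0xaa, sp=0xeb
epilogue: pop r0=0x98, sp=0xec
r0 is callee-saved → restored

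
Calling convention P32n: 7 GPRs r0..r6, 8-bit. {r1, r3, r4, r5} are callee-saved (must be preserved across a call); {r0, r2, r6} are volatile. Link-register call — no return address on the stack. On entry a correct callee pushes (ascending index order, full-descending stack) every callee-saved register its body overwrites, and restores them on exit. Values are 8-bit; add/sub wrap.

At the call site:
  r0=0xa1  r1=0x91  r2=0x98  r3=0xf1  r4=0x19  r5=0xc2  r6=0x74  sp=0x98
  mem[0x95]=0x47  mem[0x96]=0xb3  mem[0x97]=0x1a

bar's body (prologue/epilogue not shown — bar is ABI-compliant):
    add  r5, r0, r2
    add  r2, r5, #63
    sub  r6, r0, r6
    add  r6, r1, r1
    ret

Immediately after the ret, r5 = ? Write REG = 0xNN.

prologue: push r5 → mem[0x97]=0xc2, sp=0x97
body[0] add  r5, r0, r2 → r5=0x39
body[1] add  r2, r5, #63 → r2=0x78
body[2] sub  r6, r0, r6 → r6=0x2d
body[3] add  r6, r1, r1 → r6=0x22
epilogue: pop r5=0xc2, sp=0x98
r5 is callee-saved → restored

REG = 0xc2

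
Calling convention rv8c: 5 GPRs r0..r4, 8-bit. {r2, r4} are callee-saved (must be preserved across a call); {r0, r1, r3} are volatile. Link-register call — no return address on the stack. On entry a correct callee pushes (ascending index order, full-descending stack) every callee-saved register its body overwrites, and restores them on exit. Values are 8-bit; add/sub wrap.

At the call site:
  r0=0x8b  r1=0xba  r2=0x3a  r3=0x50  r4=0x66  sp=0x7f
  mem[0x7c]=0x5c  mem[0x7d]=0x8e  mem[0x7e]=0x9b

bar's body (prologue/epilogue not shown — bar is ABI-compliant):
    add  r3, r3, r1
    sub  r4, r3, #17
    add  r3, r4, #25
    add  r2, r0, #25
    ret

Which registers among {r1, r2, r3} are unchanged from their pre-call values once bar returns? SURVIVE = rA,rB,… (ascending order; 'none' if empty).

SURVIVE = r1,r2

prologue: push r2 -> mem[0x7e]=0x3a, sp=0x7e
prologue: push r4 -> mem[0x7d]=0x66, sp=0x7d
body[0] add  r3, r3, r1 -> r3=0x0a
body[1] sub  r4, r3, #17 -> r4=0xf9
body[2] add  r3, r4, #25 -> r3=0x12
body[3] add  r2, r0, #25 -> r2=0xa4
epilogue: pop r4=0x66, sp=0x7e
epilogue: pop r2=0x3a, sp=0x7f
r1: caller-saved, written=False
r2: callee-saved, written=True
r3: caller-saved, written=True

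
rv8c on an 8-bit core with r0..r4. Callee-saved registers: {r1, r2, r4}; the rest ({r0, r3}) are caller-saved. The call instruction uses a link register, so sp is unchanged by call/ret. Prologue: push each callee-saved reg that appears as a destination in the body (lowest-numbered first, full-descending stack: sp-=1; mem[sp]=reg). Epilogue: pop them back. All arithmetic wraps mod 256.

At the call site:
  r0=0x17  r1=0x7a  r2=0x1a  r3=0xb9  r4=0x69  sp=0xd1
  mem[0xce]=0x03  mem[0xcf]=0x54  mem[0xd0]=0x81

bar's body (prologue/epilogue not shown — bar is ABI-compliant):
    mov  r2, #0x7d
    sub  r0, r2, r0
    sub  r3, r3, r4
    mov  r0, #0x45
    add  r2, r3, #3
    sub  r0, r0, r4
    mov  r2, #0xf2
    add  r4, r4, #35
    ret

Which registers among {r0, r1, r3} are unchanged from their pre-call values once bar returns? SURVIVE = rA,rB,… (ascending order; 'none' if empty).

SURVIVE = r1

prologue: push r2 → mem[0xd0]=0x1a, sp=0xd0
prologue: push r4 → mem[0xcf]=0x69, sp=0xcf
body[0] mov  r2, #0x7d → r2=0x7d
body[1] sub  r0, r2, r0 → r0=0x66
body[2] sub  r3, r3, r4 → r3=0x50
body[3] mov  r0, #0x45 → r0=0x45
body[4] add  r2, r3, #3 → r2=0x53
body[5] sub  r0, r0, r4 → r0=0xdc
body[6] mov  r2, #0xf2 → r2=0xf2
body[7] add  r4, r4, #35 → r4=0x8c
epilogue: pop r4=0x69, sp=0xd0
epilogue: pop r2=0x1a, sp=0xd1
r0: caller-saved, written=True
r1: callee-saved, written=False
r3: caller-saved, written=True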